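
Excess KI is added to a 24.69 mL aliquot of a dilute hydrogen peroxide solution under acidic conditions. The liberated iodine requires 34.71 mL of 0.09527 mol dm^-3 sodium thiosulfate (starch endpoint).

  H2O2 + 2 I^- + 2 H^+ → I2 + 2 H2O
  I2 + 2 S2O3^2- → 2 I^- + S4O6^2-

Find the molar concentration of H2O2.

n(S2O3^2-) = 0.03471 × 0.09527 = 3.307 × 10^-3 mol
n(I2) = n(S2O3^2-)/2 = 1.653 × 10^-3 mol
n(H2O2) in the aliquot = 1.653 × 10^-3 mol (1:1 ratio)
[H2O2] = 1.653 × 10^-3 / 0.02469 = 0.06697 mol/L

0.06697 mol/L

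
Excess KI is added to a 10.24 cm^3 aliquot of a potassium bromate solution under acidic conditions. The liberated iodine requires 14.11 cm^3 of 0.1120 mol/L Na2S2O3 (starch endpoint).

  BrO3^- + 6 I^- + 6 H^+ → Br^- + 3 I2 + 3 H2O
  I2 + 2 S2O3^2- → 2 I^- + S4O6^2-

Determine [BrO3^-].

0.02572 mol/L

n(S2O3^2-) = 0.01411 × 0.1120 = 1.580 × 10^-3 mol
n(I2) = n(S2O3^2-)/2 = 7.902 × 10^-4 mol
From the 1:3 ratio, n(BrO3^-) in the aliquot = 1/3 × 7.902 × 10^-4 = 2.634 × 10^-4 mol
[BrO3^-] = 2.634 × 10^-4 / 0.01024 = 0.02572 mol/L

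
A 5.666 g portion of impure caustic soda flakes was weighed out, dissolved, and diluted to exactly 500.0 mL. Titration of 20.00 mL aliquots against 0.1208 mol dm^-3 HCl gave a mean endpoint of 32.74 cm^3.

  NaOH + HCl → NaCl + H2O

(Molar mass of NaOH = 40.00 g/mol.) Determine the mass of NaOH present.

3.955 g

n(HCl) per titration = 0.03274 × 0.1208 = 3.955 × 10^-3 mol
n(NaOH) in each aliquot = 3.955 × 10^-3 mol (1:1 ratio)
n(NaOH) in the whole flask = 3.955 × 10^-3 × 500.0/20.00 = 0.09887 mol
mass of NaOH = 0.09887 × 40.00 = 3.955 g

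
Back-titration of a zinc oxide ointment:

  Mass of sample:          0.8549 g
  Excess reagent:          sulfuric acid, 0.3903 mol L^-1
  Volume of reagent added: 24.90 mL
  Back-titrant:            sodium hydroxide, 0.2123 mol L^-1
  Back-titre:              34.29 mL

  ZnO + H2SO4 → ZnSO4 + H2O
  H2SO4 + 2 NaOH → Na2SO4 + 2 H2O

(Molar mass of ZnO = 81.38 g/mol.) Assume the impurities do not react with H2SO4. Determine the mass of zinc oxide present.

0.4947 g

n(H2SO4) added = 0.02490 × 0.3903 = 9.718 × 10^-3 mol
n(NaOH) used in back-titration = 0.03429 × 0.2123 = 7.280 × 10^-3 mol
From the 1:2 ratio, n(H2SO4) left over = 1/2 × 7.280 × 10^-3 = 3.640 × 10^-3 mol
n(H2SO4) consumed by analyte = 9.718 × 10^-3 − 3.640 × 10^-3 = 6.079 × 10^-3 mol
n(ZnO) = 6.079 × 10^-3 mol (1:1 ratio)
mass of ZnO = 6.079 × 10^-3 × 81.38 = 0.4947 g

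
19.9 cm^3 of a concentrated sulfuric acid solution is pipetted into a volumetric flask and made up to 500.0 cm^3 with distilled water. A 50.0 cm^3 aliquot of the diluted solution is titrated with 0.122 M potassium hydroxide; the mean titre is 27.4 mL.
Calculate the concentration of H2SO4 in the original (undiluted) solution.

0.840 M

H2SO4 + 2 KOH → K2SO4 + 2 H2O
n(KOH) = 0.0274 × 0.122 = 3.34 × 10^-3 mol
From the 1:2 ratio, n(H2SO4) in the aliquot = 1/2 × 3.34 × 10^-3 = 1.67 × 10^-3 mol
[H2SO4]_dilute = 1.67 × 10^-3 / 0.0500 = 0.0334 mol/L
Dilution factor = 500.0 / 19.9 = 25.13
[H2SO4]_stock = 0.0334 × 25.13 = 0.840 mol/L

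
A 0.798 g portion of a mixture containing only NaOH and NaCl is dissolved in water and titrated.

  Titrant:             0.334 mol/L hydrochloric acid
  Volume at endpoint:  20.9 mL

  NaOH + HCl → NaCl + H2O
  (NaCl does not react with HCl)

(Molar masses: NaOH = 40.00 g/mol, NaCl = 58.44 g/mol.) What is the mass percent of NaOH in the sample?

n(HCl) = 0.0209 × 0.334 = 6.98 × 10^-3 mol
Let x = n(NaOH), y = n(NaCl).
Titrant: 1x = 6.98 × 10^-3;  mass: 40.00x + 58.44y = 0.798
Solving, x = 6.98 × 10^-3 mol, y = 8.88 × 10^-3 mol
mass of NaOH = 6.98 × 10^-3 × 40.00 = 0.279 g
% NaOH = 0.279 / 0.798 × 100 = 35.0 %

35.0 %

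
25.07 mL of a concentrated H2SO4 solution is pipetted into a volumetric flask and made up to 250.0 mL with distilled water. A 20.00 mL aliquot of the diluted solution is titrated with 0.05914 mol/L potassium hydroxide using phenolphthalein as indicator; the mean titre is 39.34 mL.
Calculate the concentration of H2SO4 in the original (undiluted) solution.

0.5800 mol/L

H2SO4 + 2 KOH → K2SO4 + 2 H2O
n(KOH) = 0.03934 × 0.05914 = 2.327 × 10^-3 mol
From the 1:2 ratio, n(H2SO4) in the aliquot = 1/2 × 2.327 × 10^-3 = 1.163 × 10^-3 mol
[H2SO4]_dilute = 1.163 × 10^-3 / 0.02000 = 0.05816 mol/L
Dilution factor = 250.0 / 25.07 = 9.972
[H2SO4]_stock = 0.05816 × 9.972 = 0.5800 mol/L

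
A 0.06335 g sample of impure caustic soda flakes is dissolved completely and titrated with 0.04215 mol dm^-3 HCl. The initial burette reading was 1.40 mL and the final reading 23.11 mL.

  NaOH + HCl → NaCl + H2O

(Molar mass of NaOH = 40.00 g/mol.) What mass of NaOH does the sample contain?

n(HCl) = 0.02171 L × 0.04215 mol/L = 9.151 × 10^-4 mol
n(NaOH) = 9.151 × 10^-4 mol (1:1 ratio)
mass of NaOH = 9.151 × 10^-4 × 40.00 g/mol = 0.03660 g

0.03660 g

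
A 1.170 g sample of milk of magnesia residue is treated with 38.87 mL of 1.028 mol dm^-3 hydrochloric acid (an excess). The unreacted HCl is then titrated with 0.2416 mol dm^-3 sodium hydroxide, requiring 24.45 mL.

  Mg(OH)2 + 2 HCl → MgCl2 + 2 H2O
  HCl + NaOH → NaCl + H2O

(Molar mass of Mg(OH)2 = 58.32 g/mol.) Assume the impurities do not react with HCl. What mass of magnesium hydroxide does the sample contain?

n(HCl) added = 0.03887 × 1.028 = 0.03996 mol
n(NaOH) used in back-titration = 0.02445 × 0.2416 = 5.907 × 10^-3 mol
n(HCl) left over = 5.907 × 10^-3 mol (1:1 ratio)
n(HCl) consumed by analyte = 0.03996 − 5.907 × 10^-3 = 0.03405 mol
From the 1:2 ratio, n(Mg(OH)2) = 1/2 × 0.03405 = 0.01703 mol
mass of Mg(OH)2 = 0.01703 × 58.32 = 0.9929 g

0.9929 g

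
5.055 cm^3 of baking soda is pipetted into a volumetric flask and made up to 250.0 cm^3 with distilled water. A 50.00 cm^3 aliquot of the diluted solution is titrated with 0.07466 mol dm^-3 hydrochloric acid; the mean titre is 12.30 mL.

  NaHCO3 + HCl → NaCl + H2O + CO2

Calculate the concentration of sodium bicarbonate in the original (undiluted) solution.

n(HCl) = 0.01230 × 0.07466 = 9.183 × 10^-4 mol
n(NaHCO3) in the aliquot = 9.183 × 10^-4 mol (1:1 ratio)
[NaHCO3]_dilute = 9.183 × 10^-4 / 0.05000 = 0.01837 mol/L
Dilution factor = 250.0 / 5.055 = 49.46
[NaHCO3]_stock = 0.01837 × 49.46 = 0.9083 mol/L

0.9083 mol/L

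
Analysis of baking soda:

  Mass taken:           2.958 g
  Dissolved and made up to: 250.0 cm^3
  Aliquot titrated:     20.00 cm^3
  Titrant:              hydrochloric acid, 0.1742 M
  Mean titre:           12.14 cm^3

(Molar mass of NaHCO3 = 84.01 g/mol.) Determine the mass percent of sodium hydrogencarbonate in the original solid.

75.08 %

NaHCO3 + HCl → NaCl + H2O + CO2
n(HCl) per titration = 0.01214 × 0.1742 = 2.115 × 10^-3 mol
n(NaHCO3) in each aliquot = 2.115 × 10^-3 mol (1:1 ratio)
n(NaHCO3) in the whole flask = 2.115 × 10^-3 × 250.0/20.00 = 0.02643 mol
mass of NaHCO3 = 0.02643 × 84.01 = 2.221 g
% NaHCO3 = 2.221 / 2.958 × 100 = 75.08 %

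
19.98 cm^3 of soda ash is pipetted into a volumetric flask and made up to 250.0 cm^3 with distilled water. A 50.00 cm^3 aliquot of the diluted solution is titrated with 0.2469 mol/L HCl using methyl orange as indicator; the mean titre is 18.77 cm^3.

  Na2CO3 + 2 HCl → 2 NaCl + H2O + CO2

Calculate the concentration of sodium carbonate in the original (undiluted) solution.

0.5799 mol/L

n(HCl) = 0.01877 × 0.2469 = 4.634 × 10^-3 mol
From the 1:2 ratio, n(Na2CO3) in the aliquot = 1/2 × 4.634 × 10^-3 = 2.317 × 10^-3 mol
[Na2CO3]_dilute = 2.317 × 10^-3 / 0.05000 = 0.04634 mol/L
Dilution factor = 250.0 / 19.98 = 12.51
[Na2CO3]_stock = 0.04634 × 12.51 = 0.5799 mol/L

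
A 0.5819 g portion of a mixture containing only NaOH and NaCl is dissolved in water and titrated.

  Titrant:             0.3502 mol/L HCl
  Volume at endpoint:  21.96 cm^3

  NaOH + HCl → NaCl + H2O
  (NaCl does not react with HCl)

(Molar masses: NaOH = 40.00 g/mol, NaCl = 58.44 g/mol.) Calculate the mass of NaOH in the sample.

n(HCl) = 0.02196 × 0.3502 = 7.690 × 10^-3 mol
Let x = n(NaOH), y = n(NaCl).
Titrant: 1x = 7.690 × 10^-3;  mass: 40.00x + 58.44y = 0.5819
Solving, x = 7.690 × 10^-3 mol, y = 4.693 × 10^-3 mol
mass of NaOH = 7.690 × 10^-3 × 40.00 = 0.3076 g

0.3076 g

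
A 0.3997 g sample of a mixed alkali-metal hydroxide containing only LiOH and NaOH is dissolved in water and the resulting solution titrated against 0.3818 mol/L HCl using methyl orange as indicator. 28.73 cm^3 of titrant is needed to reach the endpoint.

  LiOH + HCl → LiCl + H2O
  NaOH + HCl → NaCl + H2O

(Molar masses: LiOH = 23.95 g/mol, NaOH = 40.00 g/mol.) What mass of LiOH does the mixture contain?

n(HCl) = 0.02873 × 0.3818 = 0.01097 mol
Let x = n(LiOH), y = n(NaOH).
Titrant: 1x + 1y = 0.01097;  mass: 23.95x + 40.00y = 0.3997
Solving, x = 2.434 × 10^-3 mol, y = 8.535 × 10^-3 mol
mass of LiOH = 2.434 × 10^-3 × 23.95 = 0.05829 g

0.05829 g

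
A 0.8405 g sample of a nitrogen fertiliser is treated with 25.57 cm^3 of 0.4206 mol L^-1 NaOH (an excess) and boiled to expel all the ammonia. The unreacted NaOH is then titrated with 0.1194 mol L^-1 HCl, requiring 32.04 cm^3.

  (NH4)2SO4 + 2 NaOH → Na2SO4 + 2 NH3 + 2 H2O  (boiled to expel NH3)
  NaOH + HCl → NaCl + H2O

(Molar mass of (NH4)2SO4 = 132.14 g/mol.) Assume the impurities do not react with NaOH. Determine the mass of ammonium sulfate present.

n(NaOH) added = 0.02557 × 0.4206 = 0.01075 mol
n(HCl) used in back-titration = 0.03204 × 0.1194 = 3.826 × 10^-3 mol
n(NaOH) left over = 3.826 × 10^-3 mol (1:1 ratio)
n(NaOH) consumed by analyte = 0.01075 − 3.826 × 10^-3 = 6.929 × 10^-3 mol
From the 1:2 ratio, n((NH4)2SO4) = 1/2 × 6.929 × 10^-3 = 3.465 × 10^-3 mol
mass of (NH4)2SO4 = 3.465 × 10^-3 × 132.14 = 0.4578 g

0.4578 g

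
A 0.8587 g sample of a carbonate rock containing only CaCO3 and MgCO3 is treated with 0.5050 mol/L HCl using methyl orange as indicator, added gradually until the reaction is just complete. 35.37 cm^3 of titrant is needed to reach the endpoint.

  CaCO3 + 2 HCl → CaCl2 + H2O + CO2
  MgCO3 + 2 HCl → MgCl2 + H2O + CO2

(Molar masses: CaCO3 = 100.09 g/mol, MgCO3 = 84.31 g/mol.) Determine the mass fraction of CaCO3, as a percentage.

n(HCl) = 0.03537 × 0.5050 = 0.01786 mol
Let x = n(CaCO3), y = n(MgCO3).
Titrant: 2x + 2y = 0.01786;  mass: 100.09x + 84.31y = 0.8587
Solving, x = 6.700 × 10^-3 mol, y = 2.230 × 10^-3 mol
mass of CaCO3 = 6.700 × 10^-3 × 100.09 = 0.6707 g
% CaCO3 = 0.6707 / 0.8587 × 100 = 78.10 %

78.10 %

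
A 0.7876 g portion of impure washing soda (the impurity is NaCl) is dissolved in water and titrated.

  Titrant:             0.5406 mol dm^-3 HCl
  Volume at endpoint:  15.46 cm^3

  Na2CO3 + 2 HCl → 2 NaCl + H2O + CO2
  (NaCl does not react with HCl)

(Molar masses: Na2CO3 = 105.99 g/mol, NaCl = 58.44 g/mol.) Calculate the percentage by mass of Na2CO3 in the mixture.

n(HCl) = 0.01546 × 0.5406 = 8.358 × 10^-3 mol
Let x = n(Na2CO3), y = n(NaCl).
Titrant: 2x = 8.358 × 10^-3;  mass: 105.99x + 58.44y = 0.7876
Solving, x = 4.179 × 10^-3 mol, y = 5.898 × 10^-3 mol
mass of Na2CO3 = 4.179 × 10^-3 × 105.99 = 0.4429 g
% Na2CO3 = 0.4429 / 0.7876 × 100 = 56.24 %

56.24 %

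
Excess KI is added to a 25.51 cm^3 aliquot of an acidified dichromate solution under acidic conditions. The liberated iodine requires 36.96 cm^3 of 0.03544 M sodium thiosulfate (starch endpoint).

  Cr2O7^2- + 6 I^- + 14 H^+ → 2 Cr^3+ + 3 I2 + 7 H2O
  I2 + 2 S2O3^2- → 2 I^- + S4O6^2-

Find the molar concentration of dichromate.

n(S2O3^2-) = 0.03696 × 0.03544 = 1.310 × 10^-3 mol
n(I2) = n(S2O3^2-)/2 = 6.549 × 10^-4 mol
From the 1:3 ratio, n(Cr2O7^2-) in the aliquot = 1/3 × 6.549 × 10^-4 = 2.183 × 10^-4 mol
[Cr2O7^2-] = 2.183 × 10^-4 / 0.02551 = 0.008558 mol/L

0.008558 M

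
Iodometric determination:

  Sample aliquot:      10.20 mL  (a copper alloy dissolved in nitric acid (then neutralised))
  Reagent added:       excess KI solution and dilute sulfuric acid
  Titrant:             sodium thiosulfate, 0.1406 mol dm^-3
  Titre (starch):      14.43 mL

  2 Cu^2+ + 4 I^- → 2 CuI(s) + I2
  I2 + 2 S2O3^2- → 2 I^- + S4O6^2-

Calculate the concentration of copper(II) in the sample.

0.1989 mol/L

n(S2O3^2-) = 0.01443 × 0.1406 = 2.029 × 10^-3 mol
n(I2) = n(S2O3^2-)/2 = 1.014 × 10^-3 mol
From the 2:1 ratio, n(Cu2+) in the aliquot = 2/1 × 1.014 × 10^-3 = 2.029 × 10^-3 mol
[Cu2+] = 2.029 × 10^-3 / 0.01020 = 0.1989 mol/L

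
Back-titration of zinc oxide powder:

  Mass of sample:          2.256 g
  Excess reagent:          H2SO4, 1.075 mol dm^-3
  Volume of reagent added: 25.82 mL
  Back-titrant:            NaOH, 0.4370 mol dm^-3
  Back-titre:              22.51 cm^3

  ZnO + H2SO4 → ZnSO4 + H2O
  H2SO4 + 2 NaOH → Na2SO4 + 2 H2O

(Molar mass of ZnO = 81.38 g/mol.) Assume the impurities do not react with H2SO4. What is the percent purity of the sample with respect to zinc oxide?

82.38 %

n(H2SO4) added = 0.02582 × 1.075 = 0.02776 mol
n(NaOH) used in back-titration = 0.02251 × 0.4370 = 9.837 × 10^-3 mol
From the 1:2 ratio, n(H2SO4) left over = 1/2 × 9.837 × 10^-3 = 4.918 × 10^-3 mol
n(H2SO4) consumed by analyte = 0.02776 − 4.918 × 10^-3 = 0.02284 mol
n(ZnO) = 0.02284 mol (1:1 ratio)
mass of ZnO = 0.02284 × 81.38 = 1.859 g
% ZnO = 1.859 / 2.256 × 100 = 82.38 %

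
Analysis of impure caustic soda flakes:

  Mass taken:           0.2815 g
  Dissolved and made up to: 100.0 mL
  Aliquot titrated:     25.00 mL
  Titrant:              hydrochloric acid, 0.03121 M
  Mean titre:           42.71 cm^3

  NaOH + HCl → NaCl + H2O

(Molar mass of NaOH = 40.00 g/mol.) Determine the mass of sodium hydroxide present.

n(HCl) per titration = 0.04271 × 0.03121 = 1.333 × 10^-3 mol
n(NaOH) in each aliquot = 1.333 × 10^-3 mol (1:1 ratio)
n(NaOH) in the whole flask = 1.333 × 10^-3 × 100.0/25.00 = 5.332 × 10^-3 mol
mass of NaOH = 5.332 × 10^-3 × 40.00 = 0.2133 g

0.2133 g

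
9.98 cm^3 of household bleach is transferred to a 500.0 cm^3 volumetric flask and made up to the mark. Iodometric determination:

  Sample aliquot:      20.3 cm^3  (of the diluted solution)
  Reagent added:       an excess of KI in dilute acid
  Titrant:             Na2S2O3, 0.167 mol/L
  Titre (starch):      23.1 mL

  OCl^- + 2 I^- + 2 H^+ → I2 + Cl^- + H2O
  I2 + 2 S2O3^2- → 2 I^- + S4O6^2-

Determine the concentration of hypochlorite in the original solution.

n(S2O3^2-) = 0.0231 × 0.167 = 3.86 × 10^-3 mol
n(I2) = n(S2O3^2-)/2 = 1.93 × 10^-3 mol
n(OCl^-) in the aliquot = 1.93 × 10^-3 mol (1:1 ratio)
[OCl^-]_dilute = 1.93 × 10^-3 / 0.0203 = 0.0950 mol/L
[OCl^-]_original = 0.0950 × 500.0/9.98 = 4.76 mol/L

4.76 mol/L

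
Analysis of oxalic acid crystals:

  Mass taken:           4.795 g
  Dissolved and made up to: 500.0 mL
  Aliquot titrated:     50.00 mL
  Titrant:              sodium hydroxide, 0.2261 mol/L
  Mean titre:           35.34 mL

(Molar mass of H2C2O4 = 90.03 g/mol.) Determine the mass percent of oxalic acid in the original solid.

75.01 %

H2C2O4 + 2 NaOH → Na2C2O4 + 2 H2O
n(NaOH) per titration = 0.03534 × 0.2261 = 7.990 × 10^-3 mol
From the 1:2 ratio, n(H2C2O4) in each aliquot = 1/2 × 7.990 × 10^-3 = 3.995 × 10^-3 mol
n(H2C2O4) in the whole flask = 3.995 × 10^-3 × 500.0/50.00 = 0.03995 mol
mass of H2C2O4 = 0.03995 × 90.03 = 3.597 g
% H2C2O4 = 3.597 / 4.795 × 100 = 75.01 %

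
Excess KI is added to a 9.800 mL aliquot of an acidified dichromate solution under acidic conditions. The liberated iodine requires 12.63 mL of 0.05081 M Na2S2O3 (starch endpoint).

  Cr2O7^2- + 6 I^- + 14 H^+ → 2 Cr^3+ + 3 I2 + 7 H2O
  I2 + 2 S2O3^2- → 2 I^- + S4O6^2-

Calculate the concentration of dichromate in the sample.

n(S2O3^2-) = 0.01263 × 0.05081 = 6.417 × 10^-4 mol
n(I2) = n(S2O3^2-)/2 = 3.209 × 10^-4 mol
From the 1:3 ratio, n(Cr2O7^2-) in the aliquot = 1/3 × 3.209 × 10^-4 = 1.070 × 10^-4 mol
[Cr2O7^2-] = 1.070 × 10^-4 / 0.009800 = 0.01091 mol/L

0.01091 M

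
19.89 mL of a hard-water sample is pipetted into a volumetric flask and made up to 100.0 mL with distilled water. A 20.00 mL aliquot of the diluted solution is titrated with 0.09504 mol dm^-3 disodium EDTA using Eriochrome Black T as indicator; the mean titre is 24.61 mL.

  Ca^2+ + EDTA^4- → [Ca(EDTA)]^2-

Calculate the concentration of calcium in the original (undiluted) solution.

n(EDTA) = 0.02461 × 0.09504 = 2.339 × 10^-3 mol
n(Ca2+) in the aliquot = 2.339 × 10^-3 mol (1:1 ratio)
[Ca2+]_dilute = 2.339 × 10^-3 / 0.02000 = 0.1169 mol/L
Dilution factor = 100.0 / 19.89 = 5.028
[Ca2+]_stock = 0.1169 × 5.028 = 0.5880 mol/L

0.5880 mol/L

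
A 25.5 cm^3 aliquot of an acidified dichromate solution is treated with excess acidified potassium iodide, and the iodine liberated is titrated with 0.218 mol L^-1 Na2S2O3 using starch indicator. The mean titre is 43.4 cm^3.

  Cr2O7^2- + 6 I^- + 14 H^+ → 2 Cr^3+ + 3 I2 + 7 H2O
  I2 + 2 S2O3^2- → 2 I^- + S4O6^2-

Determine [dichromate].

0.0618 mol/L

n(S2O3^2-) = 0.0434 × 0.218 = 9.46 × 10^-3 mol
n(I2) = n(S2O3^2-)/2 = 4.73 × 10^-3 mol
From the 1:3 ratio, n(Cr2O7^2-) in the aliquot = 1/3 × 4.73 × 10^-3 = 1.58 × 10^-3 mol
[Cr2O7^2-] = 1.58 × 10^-3 / 0.0255 = 0.0618 mol/L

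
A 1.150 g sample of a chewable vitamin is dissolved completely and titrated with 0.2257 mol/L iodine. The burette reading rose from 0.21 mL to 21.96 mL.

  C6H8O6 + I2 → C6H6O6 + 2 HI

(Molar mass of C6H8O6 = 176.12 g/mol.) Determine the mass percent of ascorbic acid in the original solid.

75.18 %

n(I2) = 0.02175 L × 0.2257 mol/L = 4.909 × 10^-3 mol
n(C6H8O6) = 4.909 × 10^-3 mol (1:1 ratio)
mass of C6H8O6 = 4.909 × 10^-3 × 176.12 g/mol = 0.8646 g
% C6H8O6 = 0.8646 / 1.150 × 100 = 75.18 %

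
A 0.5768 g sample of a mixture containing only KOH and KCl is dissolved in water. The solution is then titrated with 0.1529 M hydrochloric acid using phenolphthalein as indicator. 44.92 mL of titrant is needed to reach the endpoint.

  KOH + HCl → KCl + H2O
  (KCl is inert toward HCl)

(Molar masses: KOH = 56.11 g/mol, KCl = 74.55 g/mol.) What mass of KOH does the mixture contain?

n(HCl) = 0.04492 × 0.1529 = 6.868 × 10^-3 mol
Let x = n(KOH), y = n(KCl).
Titrant: 1x = 6.868 × 10^-3;  mass: 56.11x + 74.55y = 0.5768
Solving, x = 6.868 × 10^-3 mol, y = 2.568 × 10^-3 mol
mass of KOH = 6.868 × 10^-3 × 56.11 = 0.3854 g

0.3854 g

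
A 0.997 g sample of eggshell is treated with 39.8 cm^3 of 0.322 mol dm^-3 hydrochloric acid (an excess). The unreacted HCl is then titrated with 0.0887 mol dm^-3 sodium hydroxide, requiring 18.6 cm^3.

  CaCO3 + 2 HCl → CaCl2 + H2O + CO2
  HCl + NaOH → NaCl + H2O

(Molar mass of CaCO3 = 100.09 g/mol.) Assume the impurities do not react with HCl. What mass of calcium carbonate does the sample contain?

n(HCl) added = 0.0398 × 0.322 = 0.0128 mol
n(NaOH) used in back-titration = 0.0186 × 0.0887 = 1.65 × 10^-3 mol
n(HCl) left over = 1.65 × 10^-3 mol (1:1 ratio)
n(HCl) consumed by analyte = 0.0128 − 1.65 × 10^-3 = 0.0112 mol
From the 1:2 ratio, n(CaCO3) = 1/2 × 0.0112 = 5.58 × 10^-3 mol
mass of CaCO3 = 5.58 × 10^-3 × 100.09 = 0.559 g

0.559 g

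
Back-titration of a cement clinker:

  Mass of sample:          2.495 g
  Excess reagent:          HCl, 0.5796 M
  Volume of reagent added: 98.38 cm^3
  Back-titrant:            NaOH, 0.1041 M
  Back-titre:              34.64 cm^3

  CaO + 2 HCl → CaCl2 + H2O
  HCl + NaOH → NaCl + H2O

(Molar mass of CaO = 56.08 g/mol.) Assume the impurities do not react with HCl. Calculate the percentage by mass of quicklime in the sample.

n(HCl) added = 0.09838 × 0.5796 = 0.05702 mol
n(NaOH) used in back-titration = 0.03464 × 0.1041 = 3.606 × 10^-3 mol
n(HCl) left over = 3.606 × 10^-3 mol (1:1 ratio)
n(HCl) consumed by analyte = 0.05702 − 3.606 × 10^-3 = 0.05342 mol
From the 1:2 ratio, n(CaO) = 1/2 × 0.05342 = 0.02671 mol
mass of CaO = 0.02671 × 56.08 = 1.498 g
% CaO = 1.498 / 2.495 × 100 = 60.03 %

60.03 %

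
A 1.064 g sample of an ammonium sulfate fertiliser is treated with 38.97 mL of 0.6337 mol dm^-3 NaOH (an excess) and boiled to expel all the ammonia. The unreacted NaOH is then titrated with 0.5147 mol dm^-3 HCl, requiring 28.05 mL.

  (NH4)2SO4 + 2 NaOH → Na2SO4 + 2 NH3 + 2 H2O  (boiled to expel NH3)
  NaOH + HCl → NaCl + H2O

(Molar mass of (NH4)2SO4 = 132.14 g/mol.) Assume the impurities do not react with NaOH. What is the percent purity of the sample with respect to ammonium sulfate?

63.70 %

n(NaOH) added = 0.03897 × 0.6337 = 0.02470 mol
n(HCl) used in back-titration = 0.02805 × 0.5147 = 0.01444 mol
n(NaOH) left over = 0.01444 mol (1:1 ratio)
n(NaOH) consumed by analyte = 0.02470 − 0.01444 = 0.01026 mol
From the 1:2 ratio, n((NH4)2SO4) = 1/2 × 0.01026 = 5.129 × 10^-3 mol
mass of (NH4)2SO4 = 5.129 × 10^-3 × 132.14 = 0.6777 g
% (NH4)2SO4 = 0.6777 / 1.064 × 100 = 63.70 %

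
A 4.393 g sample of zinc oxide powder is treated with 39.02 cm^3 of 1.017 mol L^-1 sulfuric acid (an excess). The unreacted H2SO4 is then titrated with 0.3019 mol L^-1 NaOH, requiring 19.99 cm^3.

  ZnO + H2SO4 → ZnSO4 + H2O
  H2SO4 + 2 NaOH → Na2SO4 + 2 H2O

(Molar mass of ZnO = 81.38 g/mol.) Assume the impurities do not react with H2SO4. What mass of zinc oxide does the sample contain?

n(H2SO4) added = 0.03902 × 1.017 = 0.03968 mol
n(NaOH) used in back-titration = 0.01999 × 0.3019 = 6.035 × 10^-3 mol
From the 1:2 ratio, n(H2SO4) left over = 1/2 × 6.035 × 10^-3 = 3.017 × 10^-3 mol
n(H2SO4) consumed by analyte = 0.03968 − 3.017 × 10^-3 = 0.03667 mol
n(ZnO) = 0.03667 mol (1:1 ratio)
mass of ZnO = 0.03667 × 81.38 = 2.984 g

2.984 g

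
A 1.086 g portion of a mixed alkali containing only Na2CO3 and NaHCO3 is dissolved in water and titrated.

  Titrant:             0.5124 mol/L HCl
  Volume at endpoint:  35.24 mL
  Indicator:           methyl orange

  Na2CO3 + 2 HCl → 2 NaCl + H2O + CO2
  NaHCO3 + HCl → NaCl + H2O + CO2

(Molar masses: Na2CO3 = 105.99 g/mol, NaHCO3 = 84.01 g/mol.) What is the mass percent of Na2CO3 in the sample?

67.81 %

n(HCl) = 0.03524 × 0.5124 = 0.01806 mol
Let x = n(Na2CO3), y = n(NaHCO3).
Titrant: 2x + 1y = 0.01806;  mass: 105.99x + 84.01y = 1.086
Solving, x = 6.948 × 10^-3 mol, y = 4.162 × 10^-3 mol
mass of Na2CO3 = 6.948 × 10^-3 × 105.99 = 0.7364 g
% Na2CO3 = 0.7364 / 1.086 × 100 = 67.81 %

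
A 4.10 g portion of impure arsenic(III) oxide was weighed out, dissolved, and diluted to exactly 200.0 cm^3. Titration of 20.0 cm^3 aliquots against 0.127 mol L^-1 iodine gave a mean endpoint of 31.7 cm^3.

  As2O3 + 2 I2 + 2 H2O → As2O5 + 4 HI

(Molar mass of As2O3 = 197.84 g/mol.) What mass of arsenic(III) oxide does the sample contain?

3.98 g

n(I2) per titration = 0.0317 × 0.127 = 4.03 × 10^-3 mol
From the 1:2 ratio, n(As2O3) in each aliquot = 1/2 × 4.03 × 10^-3 = 2.01 × 10^-3 mol
n(As2O3) in the whole flask = 2.01 × 10^-3 × 200.0/20.0 = 0.0201 mol
mass of As2O3 = 0.0201 × 197.84 = 3.98 g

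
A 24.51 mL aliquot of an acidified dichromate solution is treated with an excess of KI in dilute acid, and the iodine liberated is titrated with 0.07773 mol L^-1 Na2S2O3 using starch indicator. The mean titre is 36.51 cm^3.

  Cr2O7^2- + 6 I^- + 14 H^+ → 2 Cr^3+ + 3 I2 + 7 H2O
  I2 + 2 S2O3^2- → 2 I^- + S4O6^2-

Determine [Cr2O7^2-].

n(S2O3^2-) = 0.03651 × 0.07773 = 2.838 × 10^-3 mol
n(I2) = n(S2O3^2-)/2 = 1.419 × 10^-3 mol
From the 1:3 ratio, n(Cr2O7^2-) in the aliquot = 1/3 × 1.419 × 10^-3 = 4.730 × 10^-4 mol
[Cr2O7^2-] = 4.730 × 10^-4 / 0.02451 = 0.01930 mol/L

0.01930 mol/L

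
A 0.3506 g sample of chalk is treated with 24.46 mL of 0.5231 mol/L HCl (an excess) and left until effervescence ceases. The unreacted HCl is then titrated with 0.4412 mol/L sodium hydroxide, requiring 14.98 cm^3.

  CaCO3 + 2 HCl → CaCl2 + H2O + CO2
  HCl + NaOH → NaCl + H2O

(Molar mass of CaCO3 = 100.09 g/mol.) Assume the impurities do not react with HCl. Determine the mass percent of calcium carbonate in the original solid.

88.30 %

n(HCl) added = 0.02446 × 0.5231 = 0.01280 mol
n(NaOH) used in back-titration = 0.01498 × 0.4412 = 6.609 × 10^-3 mol
n(HCl) left over = 6.609 × 10^-3 mol (1:1 ratio)
n(HCl) consumed by analyte = 0.01280 − 6.609 × 10^-3 = 6.186 × 10^-3 mol
From the 1:2 ratio, n(CaCO3) = 1/2 × 6.186 × 10^-3 = 3.093 × 10^-3 mol
mass of CaCO3 = 3.093 × 10^-3 × 100.09 = 0.3096 g
% CaCO3 = 0.3096 / 0.3506 × 100 = 88.30 %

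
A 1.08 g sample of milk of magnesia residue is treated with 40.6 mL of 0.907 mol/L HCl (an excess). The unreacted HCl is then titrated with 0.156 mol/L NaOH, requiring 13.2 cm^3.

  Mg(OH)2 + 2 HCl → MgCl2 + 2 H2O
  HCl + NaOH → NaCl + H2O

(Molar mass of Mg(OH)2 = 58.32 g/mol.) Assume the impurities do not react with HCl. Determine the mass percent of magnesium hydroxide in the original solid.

93.9 %

n(HCl) added = 0.0406 × 0.907 = 0.0368 mol
n(NaOH) used in back-titration = 0.0132 × 0.156 = 2.06 × 10^-3 mol
n(HCl) left over = 2.06 × 10^-3 mol (1:1 ratio)
n(HCl) consumed by analyte = 0.0368 − 2.06 × 10^-3 = 0.0348 mol
From the 1:2 ratio, n(Mg(OH)2) = 1/2 × 0.0348 = 0.0174 mol
mass of Mg(OH)2 = 0.0174 × 58.32 = 1.01 g
% Mg(OH)2 = 1.01 / 1.08 × 100 = 93.9 %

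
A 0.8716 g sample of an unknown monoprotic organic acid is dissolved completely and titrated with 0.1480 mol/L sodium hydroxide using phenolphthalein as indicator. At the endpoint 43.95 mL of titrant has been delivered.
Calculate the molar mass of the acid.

134.0 g/mol

n(NaOH) = 0.04395 L × 0.1480 mol/L = 6.505 × 10^-3 mol
n(HA) = 6.505 × 10^-3 mol (1:1 ratio)
M = m / n = 0.8716 g / 6.505 × 10^-3 mol = 134.0 g/mol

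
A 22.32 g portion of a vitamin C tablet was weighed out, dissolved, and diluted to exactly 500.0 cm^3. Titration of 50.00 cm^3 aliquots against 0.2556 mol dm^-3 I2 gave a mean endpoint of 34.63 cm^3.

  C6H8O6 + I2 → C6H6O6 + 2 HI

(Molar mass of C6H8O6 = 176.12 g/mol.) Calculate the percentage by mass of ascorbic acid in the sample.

n(I2) per titration = 0.03463 × 0.2556 = 8.851 × 10^-3 mol
n(C6H8O6) in each aliquot = 8.851 × 10^-3 mol (1:1 ratio)
n(C6H8O6) in the whole flask = 8.851 × 10^-3 × 500.0/50.00 = 0.08851 mol
mass of C6H8O6 = 0.08851 × 176.12 = 15.59 g
% C6H8O6 = 15.59 / 22.32 × 100 = 69.84 %

69.84 %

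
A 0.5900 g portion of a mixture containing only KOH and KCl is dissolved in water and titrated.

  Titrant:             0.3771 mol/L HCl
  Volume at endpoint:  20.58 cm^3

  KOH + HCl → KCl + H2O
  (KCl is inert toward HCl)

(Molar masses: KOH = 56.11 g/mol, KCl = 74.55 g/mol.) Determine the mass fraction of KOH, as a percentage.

n(HCl) = 0.02058 × 0.3771 = 7.761 × 10^-3 mol
Let x = n(KOH), y = n(KCl).
Titrant: 1x = 7.761 × 10^-3;  mass: 56.11x + 74.55y = 0.5900
Solving, x = 7.761 × 10^-3 mol, y = 2.073 × 10^-3 mol
mass of KOH = 7.761 × 10^-3 × 56.11 = 0.4355 g
% KOH = 0.4355 / 0.5900 × 100 = 73.81 %

73.81 %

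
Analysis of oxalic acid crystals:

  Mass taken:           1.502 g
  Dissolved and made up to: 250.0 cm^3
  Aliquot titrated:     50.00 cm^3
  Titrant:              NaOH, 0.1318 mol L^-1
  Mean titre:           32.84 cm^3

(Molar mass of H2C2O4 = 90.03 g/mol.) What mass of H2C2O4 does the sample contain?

H2C2O4 + 2 NaOH → Na2C2O4 + 2 H2O
n(NaOH) per titration = 0.03284 × 0.1318 = 4.328 × 10^-3 mol
From the 1:2 ratio, n(H2C2O4) in each aliquot = 1/2 × 4.328 × 10^-3 = 2.164 × 10^-3 mol
n(H2C2O4) in the whole flask = 2.164 × 10^-3 × 250.0/50.00 = 0.01082 mol
mass of H2C2O4 = 0.01082 × 90.03 = 0.9742 g

0.9742 g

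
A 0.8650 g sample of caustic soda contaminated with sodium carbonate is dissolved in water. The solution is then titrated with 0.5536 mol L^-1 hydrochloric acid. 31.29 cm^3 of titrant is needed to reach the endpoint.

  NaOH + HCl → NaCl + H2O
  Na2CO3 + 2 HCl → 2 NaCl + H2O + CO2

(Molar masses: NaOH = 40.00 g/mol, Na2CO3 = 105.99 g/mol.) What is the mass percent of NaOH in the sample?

18.86 %

n(HCl) = 0.03129 × 0.5536 = 0.01732 mol
Let x = n(NaOH), y = n(Na2CO3).
Titrant: 1x + 2y = 0.01732;  mass: 40.00x + 105.99y = 0.8650
Solving, x = 4.077 × 10^-3 mol, y = 6.622 × 10^-3 mol
mass of NaOH = 4.077 × 10^-3 × 40.00 = 0.1631 g
% NaOH = 0.1631 / 0.8650 × 100 = 18.86 %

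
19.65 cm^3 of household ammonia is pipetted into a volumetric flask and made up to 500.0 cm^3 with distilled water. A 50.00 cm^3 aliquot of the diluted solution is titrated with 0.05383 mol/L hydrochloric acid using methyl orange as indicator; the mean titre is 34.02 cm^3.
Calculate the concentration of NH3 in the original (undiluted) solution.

NH3 + HCl → NH4Cl
n(HCl) = 0.03402 × 0.05383 = 1.831 × 10^-3 mol
n(NH3) in the aliquot = 1.831 × 10^-3 mol (1:1 ratio)
[NH3]_dilute = 1.831 × 10^-3 / 0.05000 = 0.03663 mol/L
Dilution factor = 500.0 / 19.65 = 25.45
[NH3]_stock = 0.03663 × 25.45 = 0.9320 mol/L

0.9320 mol/L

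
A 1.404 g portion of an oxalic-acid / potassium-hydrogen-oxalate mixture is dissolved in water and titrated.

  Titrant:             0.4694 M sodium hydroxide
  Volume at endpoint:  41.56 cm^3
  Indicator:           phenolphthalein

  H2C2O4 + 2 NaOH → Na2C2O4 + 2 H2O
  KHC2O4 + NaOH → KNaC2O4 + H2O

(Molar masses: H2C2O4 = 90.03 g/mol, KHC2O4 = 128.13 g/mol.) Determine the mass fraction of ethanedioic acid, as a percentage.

n(NaOH) = 0.04156 × 0.4694 = 0.01951 mol
Let x = n(H2C2O4), y = n(KHC2O4).
Titrant: 2x + 1y = 0.01951;  mass: 90.03x + 128.13y = 1.404
Solving, x = 6.591 × 10^-3 mol, y = 6.327 × 10^-3 mol
mass of H2C2O4 = 6.591 × 10^-3 × 90.03 = 0.5934 g
% H2C2O4 = 0.5934 / 1.404 × 100 = 42.26 %

42.26 %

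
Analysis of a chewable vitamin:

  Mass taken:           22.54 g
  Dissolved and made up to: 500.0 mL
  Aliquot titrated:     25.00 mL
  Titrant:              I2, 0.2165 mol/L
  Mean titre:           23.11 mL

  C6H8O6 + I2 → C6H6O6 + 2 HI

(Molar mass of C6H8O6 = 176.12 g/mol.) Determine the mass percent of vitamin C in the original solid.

n(I2) per titration = 0.02311 × 0.2165 = 5.003 × 10^-3 mol
n(C6H8O6) in each aliquot = 5.003 × 10^-3 mol (1:1 ratio)
n(C6H8O6) in the whole flask = 5.003 × 10^-3 × 500.0/25.00 = 0.1001 mol
mass of C6H8O6 = 0.1001 × 176.12 = 17.62 g
% C6H8O6 = 17.62 / 22.54 × 100 = 78.19 %

78.19 %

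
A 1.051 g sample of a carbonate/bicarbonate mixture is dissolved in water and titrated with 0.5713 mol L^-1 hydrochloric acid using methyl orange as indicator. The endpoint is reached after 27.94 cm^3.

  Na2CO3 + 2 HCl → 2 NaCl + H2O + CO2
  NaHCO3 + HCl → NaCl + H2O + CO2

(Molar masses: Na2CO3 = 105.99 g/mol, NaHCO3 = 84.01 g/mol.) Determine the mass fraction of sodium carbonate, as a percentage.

n(HCl) = 0.02794 × 0.5713 = 0.01596 mol
Let x = n(Na2CO3), y = n(NaHCO3).
Titrant: 2x + 1y = 0.01596;  mass: 105.99x + 84.01y = 1.051
Solving, x = 4.675 × 10^-3 mol, y = 6.613 × 10^-3 mol
mass of Na2CO3 = 4.675 × 10^-3 × 105.99 = 0.4955 g
% Na2CO3 = 0.4955 / 1.051 × 100 = 47.14 %

47.14 %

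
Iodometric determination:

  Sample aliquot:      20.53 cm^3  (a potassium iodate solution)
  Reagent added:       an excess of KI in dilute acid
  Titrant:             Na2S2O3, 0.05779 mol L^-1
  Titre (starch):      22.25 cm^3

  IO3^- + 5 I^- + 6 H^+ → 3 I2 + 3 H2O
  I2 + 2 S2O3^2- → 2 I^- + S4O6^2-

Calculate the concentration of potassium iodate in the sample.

n(S2O3^2-) = 0.02225 × 0.05779 = 1.286 × 10^-3 mol
n(I2) = n(S2O3^2-)/2 = 6.429 × 10^-4 mol
From the 1:3 ratio, n(IO3^-) in the aliquot = 1/3 × 6.429 × 10^-4 = 2.143 × 10^-4 mol
[IO3^-] = 2.143 × 10^-4 / 0.02053 = 0.01044 mol/L

0.01044 mol/L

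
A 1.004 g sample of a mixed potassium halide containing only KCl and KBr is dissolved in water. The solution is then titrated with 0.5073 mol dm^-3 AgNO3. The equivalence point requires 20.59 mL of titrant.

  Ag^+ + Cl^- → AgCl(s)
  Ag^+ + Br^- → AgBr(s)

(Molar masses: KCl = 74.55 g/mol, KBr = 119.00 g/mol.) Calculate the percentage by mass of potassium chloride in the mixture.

n(AgNO3) = 0.02059 × 0.5073 = 0.01045 mol
Let x = n(KCl), y = n(KBr).
Titrant: 1x + 1y = 0.01045;  mass: 74.55x + 119.00y = 1.004
Solving, x = 5.377 × 10^-3 mol, y = 5.069 × 10^-3 mol
mass of KCl = 5.377 × 10^-3 × 74.55 = 0.4008 g
% KCl = 0.4008 / 1.004 × 100 = 39.92 %

39.92 %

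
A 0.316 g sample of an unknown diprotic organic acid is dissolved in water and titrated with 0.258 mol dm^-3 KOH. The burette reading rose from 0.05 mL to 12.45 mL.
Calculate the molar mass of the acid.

n(KOH) = 0.0124 L × 0.258 mol/L = 3.20 × 10^-3 mol
From the 1:2 ratio, n(H2A) = 1/2 × 3.20 × 10^-3 = 1.60 × 10^-3 mol
M = m / n = 0.316 g / 1.60 × 10^-3 mol = 198 g/mol

198 g/mol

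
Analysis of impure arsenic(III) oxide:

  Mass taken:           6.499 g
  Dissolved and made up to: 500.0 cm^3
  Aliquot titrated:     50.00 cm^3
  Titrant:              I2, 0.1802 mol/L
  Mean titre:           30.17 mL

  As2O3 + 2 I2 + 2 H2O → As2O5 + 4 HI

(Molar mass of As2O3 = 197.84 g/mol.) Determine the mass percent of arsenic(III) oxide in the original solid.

n(I2) per titration = 0.03017 × 0.1802 = 5.437 × 10^-3 mol
From the 1:2 ratio, n(As2O3) in each aliquot = 1/2 × 5.437 × 10^-3 = 2.718 × 10^-3 mol
n(As2O3) in the whole flask = 2.718 × 10^-3 × 500.0/50.00 = 0.02718 mol
mass of As2O3 = 0.02718 × 197.84 = 5.378 g
% As2O3 = 5.378 / 6.499 × 100 = 82.75 %

82.75 %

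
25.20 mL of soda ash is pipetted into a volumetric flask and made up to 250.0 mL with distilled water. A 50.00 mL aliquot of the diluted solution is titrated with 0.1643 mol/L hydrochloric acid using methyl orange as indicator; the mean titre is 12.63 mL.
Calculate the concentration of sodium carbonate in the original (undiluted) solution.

0.2059 mol/L

Na2CO3 + 2 HCl → 2 NaCl + H2O + CO2
n(HCl) = 0.01263 × 0.1643 = 2.075 × 10^-3 mol
From the 1:2 ratio, n(Na2CO3) in the aliquot = 1/2 × 2.075 × 10^-3 = 1.038 × 10^-3 mol
[Na2CO3]_dilute = 1.038 × 10^-3 / 0.05000 = 0.02075 mol/L
Dilution factor = 250.0 / 25.20 = 9.921
[Na2CO3]_stock = 0.02075 × 9.921 = 0.2059 mol/L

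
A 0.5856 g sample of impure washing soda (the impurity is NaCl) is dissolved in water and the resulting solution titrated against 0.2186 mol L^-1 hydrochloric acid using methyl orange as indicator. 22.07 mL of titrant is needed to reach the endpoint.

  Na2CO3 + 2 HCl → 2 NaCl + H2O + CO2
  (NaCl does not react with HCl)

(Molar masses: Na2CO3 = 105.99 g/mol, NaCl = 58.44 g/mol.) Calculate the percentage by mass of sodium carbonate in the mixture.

n(HCl) = 0.02207 × 0.2186 = 4.825 × 10^-3 mol
Let x = n(Na2CO3), y = n(NaCl).
Titrant: 2x = 4.825 × 10^-3;  mass: 105.99x + 58.44y = 0.5856
Solving, x = 2.412 × 10^-3 mol, y = 5.646 × 10^-3 mol
mass of Na2CO3 = 2.412 × 10^-3 × 105.99 = 0.2557 g
% Na2CO3 = 0.2557 / 0.5856 × 100 = 43.66 %

43.66 %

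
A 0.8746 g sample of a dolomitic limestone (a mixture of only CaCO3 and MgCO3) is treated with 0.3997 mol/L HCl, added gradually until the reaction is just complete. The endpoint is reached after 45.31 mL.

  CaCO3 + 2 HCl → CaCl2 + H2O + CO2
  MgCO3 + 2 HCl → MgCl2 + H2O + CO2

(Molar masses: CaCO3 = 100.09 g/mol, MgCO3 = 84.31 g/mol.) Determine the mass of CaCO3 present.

0.7050 g

n(HCl) = 0.04531 × 0.3997 = 0.01811 mol
Let x = n(CaCO3), y = n(MgCO3).
Titrant: 2x + 2y = 0.01811;  mass: 100.09x + 84.31y = 0.8746
Solving, x = 7.044 × 10^-3 mol, y = 2.011 × 10^-3 mol
mass of CaCO3 = 7.044 × 10^-3 × 100.09 = 0.7050 g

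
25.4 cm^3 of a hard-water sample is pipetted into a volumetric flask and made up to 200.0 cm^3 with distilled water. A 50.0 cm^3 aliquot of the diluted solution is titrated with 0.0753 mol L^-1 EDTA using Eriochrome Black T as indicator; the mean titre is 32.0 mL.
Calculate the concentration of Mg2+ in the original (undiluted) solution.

Mg^2+ + EDTA^4- → [Mg(EDTA)]^2-
n(EDTA) = 0.0320 × 0.0753 = 2.41 × 10^-3 mol
n(Mg2+) in the aliquot = 2.41 × 10^-3 mol (1:1 ratio)
[Mg2+]_dilute = 2.41 × 10^-3 / 0.0500 = 0.0482 mol/L
Dilution factor = 200.0 / 25.4 = 7.874
[Mg2+]_stock = 0.0482 × 7.874 = 0.379 mol/L

0.379 mol/L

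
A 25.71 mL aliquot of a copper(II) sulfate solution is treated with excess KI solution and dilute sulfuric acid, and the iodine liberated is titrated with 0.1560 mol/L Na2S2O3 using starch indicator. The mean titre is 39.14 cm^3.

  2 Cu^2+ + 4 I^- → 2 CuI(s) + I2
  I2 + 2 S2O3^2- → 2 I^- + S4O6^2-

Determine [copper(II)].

n(S2O3^2-) = 0.03914 × 0.1560 = 6.106 × 10^-3 mol
n(I2) = n(S2O3^2-)/2 = 3.053 × 10^-3 mol
From the 2:1 ratio, n(Cu2+) in the aliquot = 2/1 × 3.053 × 10^-3 = 6.106 × 10^-3 mol
[Cu2+] = 6.106 × 10^-3 / 0.02571 = 0.2375 mol/L

0.2375 mol/L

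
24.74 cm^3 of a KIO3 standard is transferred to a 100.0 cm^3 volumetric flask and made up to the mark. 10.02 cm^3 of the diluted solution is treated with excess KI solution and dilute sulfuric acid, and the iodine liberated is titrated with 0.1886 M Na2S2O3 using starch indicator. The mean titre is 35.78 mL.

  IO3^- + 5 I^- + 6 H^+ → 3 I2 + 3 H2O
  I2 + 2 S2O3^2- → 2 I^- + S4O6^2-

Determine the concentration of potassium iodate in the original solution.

0.4537 M

n(S2O3^2-) = 0.03578 × 0.1886 = 6.748 × 10^-3 mol
n(I2) = n(S2O3^2-)/2 = 3.374 × 10^-3 mol
From the 1:3 ratio, n(IO3^-) in the aliquot = 1/3 × 3.374 × 10^-3 = 1.125 × 10^-3 mol
[IO3^-]_dilute = 1.125 × 10^-3 / 0.01002 = 0.1122 mol/L
[IO3^-]_original = 0.1122 × 100.0/24.74 = 0.4537 mol/L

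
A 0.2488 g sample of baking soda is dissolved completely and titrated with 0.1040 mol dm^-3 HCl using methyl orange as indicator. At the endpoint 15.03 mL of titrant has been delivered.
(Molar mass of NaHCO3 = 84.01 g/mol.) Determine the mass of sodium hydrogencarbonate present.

NaHCO3 + HCl → NaCl + H2O + CO2
n(HCl) = 0.01503 L × 0.1040 mol/L = 1.563 × 10^-3 mol
n(NaHCO3) = 1.563 × 10^-3 mol (1:1 ratio)
mass of NaHCO3 = 1.563 × 10^-3 × 84.01 g/mol = 0.1313 g

0.1313 g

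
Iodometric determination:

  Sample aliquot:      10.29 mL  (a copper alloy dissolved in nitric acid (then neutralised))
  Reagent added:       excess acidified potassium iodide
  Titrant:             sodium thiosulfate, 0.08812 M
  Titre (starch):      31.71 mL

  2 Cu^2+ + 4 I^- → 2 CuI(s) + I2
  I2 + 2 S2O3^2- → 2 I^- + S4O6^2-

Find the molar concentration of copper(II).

n(S2O3^2-) = 0.03171 × 0.08812 = 2.794 × 10^-3 mol
n(I2) = n(S2O3^2-)/2 = 1.397 × 10^-3 mol
From the 2:1 ratio, n(Cu2+) in the aliquot = 2/1 × 1.397 × 10^-3 = 2.794 × 10^-3 mol
[Cu2+] = 2.794 × 10^-3 / 0.01029 = 0.2716 mol/L

0.2716 M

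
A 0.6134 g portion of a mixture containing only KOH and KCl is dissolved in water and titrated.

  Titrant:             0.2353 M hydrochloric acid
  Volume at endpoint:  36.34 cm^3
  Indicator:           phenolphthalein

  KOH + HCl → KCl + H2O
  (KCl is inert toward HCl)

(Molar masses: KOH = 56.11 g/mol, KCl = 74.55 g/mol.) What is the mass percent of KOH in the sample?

78.22 %

n(HCl) = 0.03634 × 0.2353 = 8.551 × 10^-3 mol
Let x = n(KOH), y = n(KCl).
Titrant: 1x = 8.551 × 10^-3;  mass: 56.11x + 74.55y = 0.6134
Solving, x = 8.551 × 10^-3 mol, y = 1.792 × 10^-3 mol
mass of KOH = 8.551 × 10^-3 × 56.11 = 0.4798 g
% KOH = 0.4798 / 0.6134 × 100 = 78.22 %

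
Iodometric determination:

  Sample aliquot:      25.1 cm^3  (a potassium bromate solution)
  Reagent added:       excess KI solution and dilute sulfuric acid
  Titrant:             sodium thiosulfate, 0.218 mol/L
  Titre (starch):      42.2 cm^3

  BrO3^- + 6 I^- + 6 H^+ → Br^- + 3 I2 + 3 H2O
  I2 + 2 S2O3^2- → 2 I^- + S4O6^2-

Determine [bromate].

0.0611 mol/L

n(S2O3^2-) = 0.0422 × 0.218 = 9.20 × 10^-3 mol
n(I2) = n(S2O3^2-)/2 = 4.60 × 10^-3 mol
From the 1:3 ratio, n(BrO3^-) in the aliquot = 1/3 × 4.60 × 10^-3 = 1.53 × 10^-3 mol
[BrO3^-] = 1.53 × 10^-3 / 0.0251 = 0.0611 mol/L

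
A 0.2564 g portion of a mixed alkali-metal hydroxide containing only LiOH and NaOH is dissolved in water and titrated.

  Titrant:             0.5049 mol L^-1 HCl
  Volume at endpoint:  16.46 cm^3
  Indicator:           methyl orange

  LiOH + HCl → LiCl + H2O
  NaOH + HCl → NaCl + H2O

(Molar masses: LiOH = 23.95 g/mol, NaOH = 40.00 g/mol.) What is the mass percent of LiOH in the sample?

n(HCl) = 0.01646 × 0.5049 = 8.311 × 10^-3 mol
Let x = n(LiOH), y = n(NaOH).
Titrant: 1x + 1y = 8.311 × 10^-3;  mass: 23.95x + 40.00y = 0.2564
Solving, x = 4.737 × 10^-3 mol, y = 3.574 × 10^-3 mol
mass of LiOH = 4.737 × 10^-3 × 23.95 = 0.1134 g
% LiOH = 0.1134 / 0.2564 × 100 = 44.25 %

44.25 %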